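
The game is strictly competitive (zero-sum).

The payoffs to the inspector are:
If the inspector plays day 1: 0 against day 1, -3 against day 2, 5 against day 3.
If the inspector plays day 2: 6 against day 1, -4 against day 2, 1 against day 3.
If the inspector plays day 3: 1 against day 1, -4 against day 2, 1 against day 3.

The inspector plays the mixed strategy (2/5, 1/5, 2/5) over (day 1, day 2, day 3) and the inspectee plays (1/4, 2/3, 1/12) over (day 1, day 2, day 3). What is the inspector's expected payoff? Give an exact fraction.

-107/60

Against (1/4, 2/3, 1/12), each row's expected payoff is day 1: -19/12; day 2: -13/12; day 3: -7/3.
Taking the (2/5, 1/5, 2/5)-weighted average: (2/5)·(-19/12) + (1/5)·(-13/12) + (2/5)·(-7/3) = -107/60.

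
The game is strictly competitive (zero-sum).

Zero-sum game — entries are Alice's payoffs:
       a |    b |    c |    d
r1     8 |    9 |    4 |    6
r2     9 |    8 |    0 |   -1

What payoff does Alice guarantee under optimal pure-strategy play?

4

Row minima: 4, -1 → Alice's maximin is 4.
Column maxima: 9, 9, 4, 6 → Bob's minimax is 4.
They coincide at (r1, c), so the value is 4.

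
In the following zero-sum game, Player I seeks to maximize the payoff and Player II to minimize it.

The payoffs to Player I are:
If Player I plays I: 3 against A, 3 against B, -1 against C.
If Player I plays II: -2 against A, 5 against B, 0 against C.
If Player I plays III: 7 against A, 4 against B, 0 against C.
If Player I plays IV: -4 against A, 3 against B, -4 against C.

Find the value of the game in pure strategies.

Row minima: -1, -2, 0, -4 → Player I's maximin is 0.
Column maxima: 7, 5, 0 → Player II's minimax is 0.
They coincide at (III, C), so the value is 0.

0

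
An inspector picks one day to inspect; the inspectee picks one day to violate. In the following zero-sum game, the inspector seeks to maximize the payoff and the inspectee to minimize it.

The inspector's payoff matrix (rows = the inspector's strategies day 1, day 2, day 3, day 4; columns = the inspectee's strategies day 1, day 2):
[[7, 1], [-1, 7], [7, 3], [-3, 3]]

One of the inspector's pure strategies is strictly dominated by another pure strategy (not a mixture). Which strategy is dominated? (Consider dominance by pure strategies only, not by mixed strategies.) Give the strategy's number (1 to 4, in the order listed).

Compare day 4 with day 2: -1 > -3, 7 > 3.
So day 2 strictly dominates day 4 for the inspector; day 4 is strictly dominated.

4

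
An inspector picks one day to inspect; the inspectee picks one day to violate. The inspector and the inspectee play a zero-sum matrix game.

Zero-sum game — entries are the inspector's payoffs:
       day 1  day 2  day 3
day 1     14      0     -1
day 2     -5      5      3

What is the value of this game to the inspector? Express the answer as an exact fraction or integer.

Column day 2 is strictly dominated by day 3 for the inspectee (it gives the inspector more in every row).
The remaining 2×2 game on (day 1, day 2) × (day 1, day 3) has no saddle point. Let the inspector play day 1 with probability p; indifference gives 14p − 5(1−p) = −p + 3(1−p), so p = 8/23.
Similarly the inspectee's optimal q on day 1 is 4/23, and the value is 14·(4/23) + (-1)·(19/23) = 37/23.

37/23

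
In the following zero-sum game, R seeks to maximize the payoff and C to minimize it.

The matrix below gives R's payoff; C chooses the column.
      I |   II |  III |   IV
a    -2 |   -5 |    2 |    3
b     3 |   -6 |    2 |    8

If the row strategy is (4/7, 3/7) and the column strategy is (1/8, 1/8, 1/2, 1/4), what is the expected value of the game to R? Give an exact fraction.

13/8

Against (1/8, 1/8, 1/2, 1/4), each row's expected payoff is a: 7/8; b: 21/8.
Taking the (4/7, 3/7)-weighted average: (4/7)·(7/8) + (3/7)·(21/8) = 13/8.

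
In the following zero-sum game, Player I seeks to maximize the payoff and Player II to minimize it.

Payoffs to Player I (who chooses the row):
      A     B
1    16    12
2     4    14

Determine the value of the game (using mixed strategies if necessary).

88/7

Row minima are 12 and 4, so Player I's maximin is 12; column maxima are 16 and 14, so Player II's minimax is 14. These differ, so the equilibrium is in mixed strategies.
Let Player I play 1 with probability p. Player II is indifferent when 16p + 4(1−p) = 12p + 14(1−p), giving p = 5/7.
Let Player II play A with probability q. Player I is indifferent when 16q + 12(1−q) = 4q + 14(1−q), giving q = 1/7.
The value is 16·(1/7) + (12)·(6/7) = 88/7.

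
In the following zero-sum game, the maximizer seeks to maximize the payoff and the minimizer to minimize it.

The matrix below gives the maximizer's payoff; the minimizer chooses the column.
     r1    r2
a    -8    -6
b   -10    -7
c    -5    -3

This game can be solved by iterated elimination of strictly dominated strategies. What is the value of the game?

-5

Column r2 is strictly dominated by r1 for the minimizer (-8<-6, -10<-7, -5<-3); eliminate r2.
Row b is strictly dominated by row a (-8>-10); eliminate b.
Row a is strictly dominated by row c (-5>-8); eliminate a.
Only (c, r1) remains, with payoff -5.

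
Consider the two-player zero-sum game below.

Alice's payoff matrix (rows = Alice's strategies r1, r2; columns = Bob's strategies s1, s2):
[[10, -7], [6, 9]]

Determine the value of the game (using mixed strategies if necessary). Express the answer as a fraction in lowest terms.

33/5

Row minima are -7 and 6, so Alice's maximin is 6; column maxima are 10 and 9, so Bob's minimax is 9. These differ, so the equilibrium is in mixed strategies.
Let Alice play r1 with probability p. Bob is indifferent when 10p + 6(1−p) = −7p + 9(1−p), giving p = 3/20.
Let Bob play s1 with probability q. Alice is indifferent when 10q − 7(1−q) = 6q + 9(1−q), giving q = 4/5.
The value is 10·(4/5) + (-7)·(1/5) = 33/5.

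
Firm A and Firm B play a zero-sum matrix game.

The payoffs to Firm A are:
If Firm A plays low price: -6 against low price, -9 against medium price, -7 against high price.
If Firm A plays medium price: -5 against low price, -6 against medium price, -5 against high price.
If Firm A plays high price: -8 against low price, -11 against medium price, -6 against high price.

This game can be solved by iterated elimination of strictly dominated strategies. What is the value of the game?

Column high price is strictly dominated by medium price for Firm B (-9<-7, -6<-5, -11<-6); eliminate high price.
Column low price is strictly dominated by medium price for Firm B (-9<-6, -6<-5, -11<-8); eliminate low price.
Row high price is strictly dominated by row low price (-9>-11); eliminate high price.
Row low price is strictly dominated by row medium price (-6>-9); eliminate low price.
Only (medium price, medium price) remains, with payoff -6.

-6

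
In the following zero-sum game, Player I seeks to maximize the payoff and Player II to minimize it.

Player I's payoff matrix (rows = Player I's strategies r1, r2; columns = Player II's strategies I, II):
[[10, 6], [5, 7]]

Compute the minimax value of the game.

Row minima are 6 and 5, so Player I's maximin is 6; column maxima are 10 and 7, so Player II's minimax is 7. These differ, so the equilibrium is in mixed strategies.
Let Player I play r1 with probability p. Player II is indifferent when 10p + 5(1−p) = 6p + 7(1−p), giving p = 1/3.
Let Player II play I with probability q. Player I is indifferent when 10q + 6(1−q) = 5q + 7(1−q), giving q = 1/6.
The value is 10·(1/6) + (6)·(5/6) = 20/3.

20/3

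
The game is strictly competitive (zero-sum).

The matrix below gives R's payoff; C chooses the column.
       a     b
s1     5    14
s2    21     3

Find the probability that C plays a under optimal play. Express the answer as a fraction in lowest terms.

11/27

Row minima are 5 and 3, so R's maximin is 5; column maxima are 21 and 14, so C's minimax is 14. These differ, so the equilibrium is in mixed strategies.
Let C play a with probability q. R is indifferent when 5q + 14(1−q) = 21q + 3(1−q), giving q = 11/27.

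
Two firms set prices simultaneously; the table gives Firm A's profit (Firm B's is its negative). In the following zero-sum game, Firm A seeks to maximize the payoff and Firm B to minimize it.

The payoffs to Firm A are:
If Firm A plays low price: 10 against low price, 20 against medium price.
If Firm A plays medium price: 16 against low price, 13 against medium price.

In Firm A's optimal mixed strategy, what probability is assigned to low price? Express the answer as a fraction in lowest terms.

Row minima are 10 and 13, so Firm A's maximin is 13; column maxima are 16 and 20, so Firm B's minimax is 16. These differ, so the equilibrium is in mixed strategies.
Let Firm A play low price with probability p. Firm B is indifferent when 10p + 16(1−p) = 20p + 13(1−p), giving p = 3/13.

3/13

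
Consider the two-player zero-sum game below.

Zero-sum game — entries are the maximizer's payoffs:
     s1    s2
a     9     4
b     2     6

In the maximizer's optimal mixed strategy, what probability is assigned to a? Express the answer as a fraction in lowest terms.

Row minima are 4 and 2, so the maximizer's maximin is 4; column maxima are 9 and 6, so the minimizer's minimax is 6. These differ, so the equilibrium is in mixed strategies.
Let the maximizer play a with probability p. The minimizer is indifferent when 9p + 2(1−p) = 4p + 6(1−p), giving p = 4/9.

4/9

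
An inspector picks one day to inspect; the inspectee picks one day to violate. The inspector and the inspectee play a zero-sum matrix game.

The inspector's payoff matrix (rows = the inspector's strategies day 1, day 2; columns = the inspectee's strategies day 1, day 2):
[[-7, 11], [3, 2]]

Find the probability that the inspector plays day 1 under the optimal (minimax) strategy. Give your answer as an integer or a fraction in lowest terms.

1/19

Row minima are -7 and 2, so the inspector's maximin is 2; column maxima are 3 and 11, so the inspectee's minimax is 3. These differ, so the equilibrium is in mixed strategies.
Let the inspector play day 1 with probability p. The inspectee is indifferent when −7p + 3(1−p) = 11p + 2(1−p), giving p = 1/19.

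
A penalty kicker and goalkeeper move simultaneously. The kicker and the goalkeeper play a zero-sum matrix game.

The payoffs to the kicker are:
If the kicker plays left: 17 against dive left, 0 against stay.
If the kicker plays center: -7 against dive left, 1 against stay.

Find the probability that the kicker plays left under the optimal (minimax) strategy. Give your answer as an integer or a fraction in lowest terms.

Row minima are 0 and -7, so the kicker's maximin is 0; column maxima are 17 and 1, so the goalkeeper's minimax is 1. These differ, so the equilibrium is in mixed strategies.
Let the kicker play left with probability p. The goalkeeper is indifferent when 17p − 7(1−p) = (1−p), giving p = 8/25.

8/25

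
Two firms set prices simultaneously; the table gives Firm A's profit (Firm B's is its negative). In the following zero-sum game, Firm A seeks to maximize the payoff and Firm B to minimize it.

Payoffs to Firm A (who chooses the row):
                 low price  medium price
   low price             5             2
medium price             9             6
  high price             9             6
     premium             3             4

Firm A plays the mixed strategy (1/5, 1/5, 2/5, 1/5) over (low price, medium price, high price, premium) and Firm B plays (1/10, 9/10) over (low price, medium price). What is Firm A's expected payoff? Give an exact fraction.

251/50

Against (1/10, 9/10), each row's expected payoff is low price: 23/10; medium price: 63/10; high price: 63/10; premium: 39/10.
Taking the (1/5, 1/5, 2/5, 1/5)-weighted average: (1/5)·(23/10) + (1/5)·(63/10) + (2/5)·(63/10) + (1/5)·(39/10) = 251/50.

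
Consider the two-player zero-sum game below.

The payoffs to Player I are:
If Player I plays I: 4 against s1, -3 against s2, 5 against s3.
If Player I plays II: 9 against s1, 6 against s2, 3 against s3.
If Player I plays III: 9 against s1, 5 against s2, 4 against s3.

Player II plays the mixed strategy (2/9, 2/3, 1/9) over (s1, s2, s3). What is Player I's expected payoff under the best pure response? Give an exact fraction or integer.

I: (4)·(2/9) + (-3)·(2/3) + (5)·(1/9) = -5/9.
II: (9)·(2/9) + (6)·(2/3) + (3)·(1/9) = 19/3.
III: (9)·(2/9) + (5)·(2/3) + (4)·(1/9) = 52/9.
The best pure response is II with expected payoff 19/3.

19/3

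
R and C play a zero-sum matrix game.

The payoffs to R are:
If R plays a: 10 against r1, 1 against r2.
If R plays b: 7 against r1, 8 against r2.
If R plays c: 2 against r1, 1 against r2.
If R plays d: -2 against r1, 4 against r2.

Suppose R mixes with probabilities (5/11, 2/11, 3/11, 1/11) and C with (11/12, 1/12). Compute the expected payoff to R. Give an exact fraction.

Against (11/12, 1/12), each row's expected payoff is a: 37/4; b: 85/12; c: 23/12; d: -3/2.
Taking the (5/11, 2/11, 3/11, 1/11)-weighted average: (5/11)·(37/4) + (2/11)·(85/12) + (3/11)·(23/12) + (1/11)·(-3/2) = 194/33.

194/33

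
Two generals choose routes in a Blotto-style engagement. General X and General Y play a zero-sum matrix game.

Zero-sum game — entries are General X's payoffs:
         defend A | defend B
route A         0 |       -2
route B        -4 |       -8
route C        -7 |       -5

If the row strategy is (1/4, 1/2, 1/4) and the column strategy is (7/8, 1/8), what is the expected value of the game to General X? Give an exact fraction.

Against (7/8, 1/8), each row's expected payoff is route A: -1/4; route B: -9/2; route C: -27/4.
Taking the (1/4, 1/2, 1/4)-weighted average: (1/4)·(-1/4) + (1/2)·(-9/2) + (1/4)·(-27/4) = -4.

-4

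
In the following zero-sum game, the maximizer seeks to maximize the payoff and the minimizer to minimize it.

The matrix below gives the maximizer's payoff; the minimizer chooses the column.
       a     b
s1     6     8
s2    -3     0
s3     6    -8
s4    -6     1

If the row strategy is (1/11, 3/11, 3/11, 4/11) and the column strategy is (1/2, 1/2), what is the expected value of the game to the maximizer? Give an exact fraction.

Against (1/2, 1/2), each row's expected payoff is s1: 7; s2: -3/2; s3: -1; s4: -5/2.
Taking the (1/11, 3/11, 3/11, 4/11)-weighted average: (1/11)·(7) + (3/11)·(-3/2) + (3/11)·(-1) + (4/11)·(-5/2) = -21/22.

-21/22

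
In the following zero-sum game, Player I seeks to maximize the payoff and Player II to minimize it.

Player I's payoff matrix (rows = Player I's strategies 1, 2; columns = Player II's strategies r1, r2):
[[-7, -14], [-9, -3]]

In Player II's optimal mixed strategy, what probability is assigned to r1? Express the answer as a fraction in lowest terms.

11/13

Row minima are -14 and -9, so Player I's maximin is -9; column maxima are -7 and -3, so Player II's minimax is -7. These differ, so the equilibrium is in mixed strategies.
Let Player II play r1 with probability q. Player I is indifferent when −7q − 14(1−q) = −9q − 3(1−q), giving q = 11/13.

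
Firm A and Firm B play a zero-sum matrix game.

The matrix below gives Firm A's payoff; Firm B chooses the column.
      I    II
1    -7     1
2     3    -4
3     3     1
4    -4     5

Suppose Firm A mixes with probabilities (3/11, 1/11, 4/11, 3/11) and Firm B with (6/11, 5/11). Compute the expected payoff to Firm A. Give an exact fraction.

-18/121

Against (6/11, 5/11), each row's expected payoff is 1: -37/11; 2: -2/11; 3: 23/11; 4: 1/11.
Taking the (3/11, 1/11, 4/11, 3/11)-weighted average: (3/11)·(-37/11) + (1/11)·(-2/11) + (4/11)·(23/11) + (3/11)·(1/11) = -18/121.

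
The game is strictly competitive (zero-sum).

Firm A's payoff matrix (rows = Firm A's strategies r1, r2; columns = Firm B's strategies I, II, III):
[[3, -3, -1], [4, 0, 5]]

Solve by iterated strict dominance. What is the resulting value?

0

Column III is strictly dominated by II for Firm B (-3<-1, 0<5); eliminate III.
Row r1 is strictly dominated by row r2 (4>3, 0>-3); eliminate r1.
Column I is strictly dominated by II for Firm B (0<4); eliminate I.
Only (r2, II) remains, with payoff 0.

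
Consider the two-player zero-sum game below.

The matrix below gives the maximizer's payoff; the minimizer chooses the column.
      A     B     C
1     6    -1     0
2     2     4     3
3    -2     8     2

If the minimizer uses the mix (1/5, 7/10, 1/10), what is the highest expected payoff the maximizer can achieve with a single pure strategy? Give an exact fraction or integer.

1: (6)·(1/5) + (-1)·(7/10) + (0)·(1/10) = 1/2.
2: (2)·(1/5) + (4)·(7/10) + (3)·(1/10) = 7/2.
3: (-2)·(1/5) + (8)·(7/10) + (2)·(1/10) = 27/5.
The best pure response is 3 with expected payoff 27/5.

27/5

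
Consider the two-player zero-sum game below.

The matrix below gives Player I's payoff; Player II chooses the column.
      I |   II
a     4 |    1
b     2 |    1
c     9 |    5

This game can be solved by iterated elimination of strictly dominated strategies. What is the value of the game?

Column I is strictly dominated by II for Player II (1<4, 1<2, 5<9); eliminate I.
Row b is strictly dominated by row c (5>1); eliminate b.
Row a is strictly dominated by row c (5>1); eliminate a.
Only (c, II) remains, with payoff 5.

5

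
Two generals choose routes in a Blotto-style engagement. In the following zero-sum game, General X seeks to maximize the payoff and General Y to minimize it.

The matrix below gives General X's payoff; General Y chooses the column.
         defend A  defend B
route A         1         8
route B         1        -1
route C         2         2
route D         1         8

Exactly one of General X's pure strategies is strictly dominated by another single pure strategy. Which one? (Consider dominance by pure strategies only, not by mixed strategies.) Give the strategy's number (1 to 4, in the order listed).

2

Compare route B with route C: 2 > 1, 2 > -1.
So route C strictly dominates route B for General X; route B is strictly dominated.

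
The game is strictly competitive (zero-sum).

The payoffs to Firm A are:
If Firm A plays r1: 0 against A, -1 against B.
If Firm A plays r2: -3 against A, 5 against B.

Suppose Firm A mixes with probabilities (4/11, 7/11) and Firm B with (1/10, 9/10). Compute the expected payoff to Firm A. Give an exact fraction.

Against (1/10, 9/10), each row's expected payoff is r1: -9/10; r2: 21/5.
Taking the (4/11, 7/11)-weighted average: (4/11)·(-9/10) + (7/11)·(21/5) = 129/55.

129/55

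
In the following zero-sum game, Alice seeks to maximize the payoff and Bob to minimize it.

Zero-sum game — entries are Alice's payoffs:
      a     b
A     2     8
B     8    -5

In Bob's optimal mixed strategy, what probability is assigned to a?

Row minima are 2 and -5, so Alice's maximin is 2; column maxima are 8 and 8, so Bob's minimax is 8. These differ, so the equilibrium is in mixed strategies.
Let Bob play a with probability q. Alice is indifferent when 2q + 8(1−q) = 8q − 5(1−q), giving q = 13/19.

13/19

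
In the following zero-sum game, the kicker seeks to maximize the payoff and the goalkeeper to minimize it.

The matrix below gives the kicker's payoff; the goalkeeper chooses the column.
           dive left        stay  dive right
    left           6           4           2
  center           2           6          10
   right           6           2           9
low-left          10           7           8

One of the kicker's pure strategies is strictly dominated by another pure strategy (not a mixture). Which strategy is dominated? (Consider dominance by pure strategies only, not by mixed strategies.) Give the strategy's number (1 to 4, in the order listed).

1

Compare left with low-left: 10 > 6, 7 > 4, 8 > 2.
So low-left strictly dominates left for the kicker; left is strictly dominated.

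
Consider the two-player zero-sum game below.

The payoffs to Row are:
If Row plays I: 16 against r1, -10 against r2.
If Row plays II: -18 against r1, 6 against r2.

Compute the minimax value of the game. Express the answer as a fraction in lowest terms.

Row minima are -10 and -18, so Row's maximin is -10; column maxima are 16 and 6, so Column's minimax is 6. These differ, so the equilibrium is in mixed strategies.
Let Row play I with probability p. Column is indifferent when 16p − 18(1−p) = −10p + 6(1−p), giving p = 12/25.
Let Column play r1 with probability q. Row is indifferent when 16q − 10(1−q) = −18q + 6(1−q), giving q = 8/25.
The value is 16·(8/25) + (-10)·(17/25) = -42/25.

-42/25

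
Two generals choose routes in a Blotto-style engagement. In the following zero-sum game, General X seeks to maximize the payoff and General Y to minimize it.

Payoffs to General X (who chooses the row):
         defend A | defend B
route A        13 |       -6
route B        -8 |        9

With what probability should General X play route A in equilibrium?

Row minima are -6 and -8, so General X's maximin is -6; column maxima are 13 and 9, so General Y's minimax is 9. These differ, so the equilibrium is in mixed strategies.
Let General X play route A with probability p. General Y is indifferent when 13p − 8(1−p) = −6p + 9(1−p), giving p = 17/36.

17/36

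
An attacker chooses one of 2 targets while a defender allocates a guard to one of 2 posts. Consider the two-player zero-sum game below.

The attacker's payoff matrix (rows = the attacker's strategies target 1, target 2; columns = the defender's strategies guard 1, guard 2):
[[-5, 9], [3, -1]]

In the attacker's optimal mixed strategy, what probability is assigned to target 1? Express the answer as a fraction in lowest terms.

Row minima are -5 and -1, so the attacker's maximin is -1; column maxima are 3 and 9, so the defender's minimax is 3. These differ, so the equilibrium is in mixed strategies.
Let the attacker play target 1 with probability p. The defender is indifferent when −5p + 3(1−p) = 9p − (1−p), giving p = 2/9.

2/9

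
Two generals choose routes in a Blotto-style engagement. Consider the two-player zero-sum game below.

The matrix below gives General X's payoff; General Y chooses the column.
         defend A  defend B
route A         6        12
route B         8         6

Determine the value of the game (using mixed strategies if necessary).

Row minima are 6 and 6, so General X's maximin is 6; column maxima are 8 and 12, so General Y's minimax is 8. These differ, so the equilibrium is in mixed strategies.
Let General X play route A with probability p. General Y is indifferent when 6p + 8(1−p) = 12p + 6(1−p), giving p = 1/4.
Let General Y play defend A with probability q. General X is indifferent when 6q + 12(1−q) = 8q + 6(1−q), giving q = 3/4.
The value is 6·(3/4) + (12)·(1/4) = 15/2.

15/2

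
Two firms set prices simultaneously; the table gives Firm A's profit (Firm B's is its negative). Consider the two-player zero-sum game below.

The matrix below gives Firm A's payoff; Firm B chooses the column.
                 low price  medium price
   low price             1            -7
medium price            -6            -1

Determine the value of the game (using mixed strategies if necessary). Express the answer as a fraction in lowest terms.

-43/13

Row minima are -7 and -6, so Firm A's maximin is -6; column maxima are 1 and -1, so Firm B's minimax is -1. These differ, so the equilibrium is in mixed strategies.
Let Firm A play low price with probability p. Firm B is indifferent when p − 6(1−p) = −7p − (1−p), giving p = 5/13.
Let Firm B play low price with probability q. Firm A is indifferent when q − 7(1−q) = −6q − (1−q), giving q = 6/13.
The value is 1·(6/13) + (-7)·(7/13) = -43/13.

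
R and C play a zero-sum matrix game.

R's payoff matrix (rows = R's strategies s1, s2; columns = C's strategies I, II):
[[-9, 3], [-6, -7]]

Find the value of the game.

Row minima are -9 and -7, so R's maximin is -7; column maxima are -6 and 3, so C's minimax is -6. These differ, so the equilibrium is in mixed strategies.
Let R play s1 with probability p. C is indifferent when −9p − 6(1−p) = 3p − 7(1−p), giving p = 1/13.
Let C play I with probability q. R is indifferent when −9q + 3(1−q) = −6q − 7(1−q), giving q = 10/13.
The value is -9·(10/13) + (3)·(3/13) = -81/13.

-81/13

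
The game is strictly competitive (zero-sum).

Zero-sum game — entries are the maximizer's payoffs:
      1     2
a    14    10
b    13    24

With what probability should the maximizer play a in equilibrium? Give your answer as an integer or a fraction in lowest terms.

Row minima are 10 and 13, so the maximizer's maximin is 13; column maxima are 14 and 24, so the minimizer's minimax is 14. These differ, so the equilibrium is in mixed strategies.
Let the maximizer play a with probability p. The minimizer is indifferent when 14p + 13(1−p) = 10p + 24(1−p), giving p = 11/15.

11/15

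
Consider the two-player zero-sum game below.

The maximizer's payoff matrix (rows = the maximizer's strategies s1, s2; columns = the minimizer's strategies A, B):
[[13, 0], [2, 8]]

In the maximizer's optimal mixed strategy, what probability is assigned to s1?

Row minima are 0 and 2, so the maximizer's maximin is 2; column maxima are 13 and 8, so the minimizer's minimax is 8. These differ, so the equilibrium is in mixed strategies.
Let the maximizer play s1 with probability p. The minimizer is indifferent when 13p + 2(1−p) = 8(1−p), giving p = 6/19.

6/19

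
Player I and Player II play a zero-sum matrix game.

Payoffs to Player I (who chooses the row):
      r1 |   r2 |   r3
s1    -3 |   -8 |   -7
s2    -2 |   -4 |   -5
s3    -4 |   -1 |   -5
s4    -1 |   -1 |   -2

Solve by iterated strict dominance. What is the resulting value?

-2

Row s2 is strictly dominated by row s4 (-1>-2, -1>-4, -2>-5); eliminate s2.
Row s1 is strictly dominated by row s4 (-1>-3, -1>-8, -2>-7); eliminate s1.
Column r2 is strictly dominated by r3 for Player II (-5<-1, -2<-1); eliminate r2.
Column r1 is strictly dominated by r3 for Player II (-5<-4, -2<-1); eliminate r1.
Row s3 is strictly dominated by row s4 (-2>-5); eliminate s3.
Only (s4, r3) remains, with payoff -2.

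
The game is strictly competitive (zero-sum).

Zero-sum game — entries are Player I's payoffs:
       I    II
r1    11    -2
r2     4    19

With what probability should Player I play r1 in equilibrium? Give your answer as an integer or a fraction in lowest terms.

Row minima are -2 and 4, so Player I's maximin is 4; column maxima are 11 and 19, so Player II's minimax is 11. These differ, so the equilibrium is in mixed strategies.
Let Player I play r1 with probability p. Player II is indifferent when 11p + 4(1−p) = −2p + 19(1−p), giving p = 15/28.

15/28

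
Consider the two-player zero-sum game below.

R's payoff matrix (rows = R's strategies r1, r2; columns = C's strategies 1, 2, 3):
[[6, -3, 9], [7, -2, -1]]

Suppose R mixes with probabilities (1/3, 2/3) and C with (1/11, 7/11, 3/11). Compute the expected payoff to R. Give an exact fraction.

Against (1/11, 7/11, 3/11), each row's expected payoff is r1: 12/11; r2: -10/11.
Taking the (1/3, 2/3)-weighted average: (1/3)·(12/11) + (2/3)·(-10/11) = -8/33.

-8/33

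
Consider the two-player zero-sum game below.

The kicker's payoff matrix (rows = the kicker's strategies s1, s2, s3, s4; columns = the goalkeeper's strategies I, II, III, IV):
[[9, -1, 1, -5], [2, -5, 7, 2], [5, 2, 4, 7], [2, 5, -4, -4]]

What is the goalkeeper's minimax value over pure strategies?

5

The worst case (largest entry) in each column is I: 9, II: 5, III: 7, IV: 7.
The best (smallest) of these is 5.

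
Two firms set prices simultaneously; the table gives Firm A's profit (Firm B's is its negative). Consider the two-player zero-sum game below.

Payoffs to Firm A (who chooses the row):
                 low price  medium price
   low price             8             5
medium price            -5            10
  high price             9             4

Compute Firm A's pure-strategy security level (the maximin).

The worst-case payoff for each row is low price: 5, medium price: -5, high price: 4.
The best of these is 5.

5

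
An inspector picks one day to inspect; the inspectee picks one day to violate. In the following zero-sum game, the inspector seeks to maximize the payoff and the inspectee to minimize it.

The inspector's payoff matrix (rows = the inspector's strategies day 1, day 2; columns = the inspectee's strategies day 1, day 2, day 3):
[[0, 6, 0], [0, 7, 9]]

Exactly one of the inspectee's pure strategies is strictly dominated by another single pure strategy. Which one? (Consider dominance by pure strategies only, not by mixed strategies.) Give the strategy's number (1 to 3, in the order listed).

2

The inspectee prefers columns that give the inspector less. Compare day 2 with day 1: 0 < 6, 0 < 7.
So day 1 strictly dominates day 2 for the inspectee; day 2 is strictly dominated.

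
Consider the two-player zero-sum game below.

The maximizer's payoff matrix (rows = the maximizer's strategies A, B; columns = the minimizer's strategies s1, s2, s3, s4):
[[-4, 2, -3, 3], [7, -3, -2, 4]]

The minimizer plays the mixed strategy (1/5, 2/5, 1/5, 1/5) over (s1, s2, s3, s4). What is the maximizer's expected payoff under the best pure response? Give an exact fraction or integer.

A: (-4)·(1/5) + (2)·(2/5) + (-3)·(1/5) + (3)·(1/5) = 0.
B: (7)·(1/5) + (-3)·(2/5) + (-2)·(1/5) + (4)·(1/5) = 3/5.
The best pure response is B with expected payoff 3/5.

3/5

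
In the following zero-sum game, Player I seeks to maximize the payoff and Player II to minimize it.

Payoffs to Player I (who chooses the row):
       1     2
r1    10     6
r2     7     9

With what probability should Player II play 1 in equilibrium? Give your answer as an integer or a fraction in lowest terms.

Row minima are 6 and 7, so Player I's maximin is 7; column maxima are 10 and 9, so Player II's minimax is 9. These differ, so the equilibrium is in mixed strategies.
Let Player II play 1 with probability q. Player I is indifferent when 10q + 6(1−q) = 7q + 9(1−q), giving q = 1/2.

1/2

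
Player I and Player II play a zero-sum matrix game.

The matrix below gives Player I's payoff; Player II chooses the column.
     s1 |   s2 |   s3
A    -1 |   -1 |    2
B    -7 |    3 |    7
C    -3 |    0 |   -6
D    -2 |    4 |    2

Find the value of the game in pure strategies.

-1

Row minima: -1, -7, -6, -2 → Player I's maximin is -1.
Column maxima: -1, 4, 7 → Player II's minimax is -1.
They coincide at (A, s1), so the value is -1.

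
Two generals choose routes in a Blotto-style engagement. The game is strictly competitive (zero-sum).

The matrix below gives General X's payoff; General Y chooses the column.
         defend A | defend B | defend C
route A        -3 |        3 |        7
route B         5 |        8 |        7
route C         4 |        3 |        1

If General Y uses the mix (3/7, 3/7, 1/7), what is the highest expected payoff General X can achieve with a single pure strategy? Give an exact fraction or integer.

46/7

route A: (-3)·(3/7) + (3)·(3/7) + (7)·(1/7) = 1.
route B: (5)·(3/7) + (8)·(3/7) + (7)·(1/7) = 46/7.
route C: (4)·(3/7) + (3)·(3/7) + (1)·(1/7) = 22/7.
The best pure response is route B with expected payoff 46/7.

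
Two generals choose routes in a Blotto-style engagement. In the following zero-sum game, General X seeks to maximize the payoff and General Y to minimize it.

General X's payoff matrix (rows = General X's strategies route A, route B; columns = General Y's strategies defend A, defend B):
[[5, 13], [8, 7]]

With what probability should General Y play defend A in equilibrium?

Row minima are 5 and 7, so General X's maximin is 7; column maxima are 8 and 13, so General Y's minimax is 8. These differ, so the equilibrium is in mixed strategies.
Let General Y play defend A with probability q. General X is indifferent when 5q + 13(1−q) = 8q + 7(1−q), giving q = 2/3.

2/3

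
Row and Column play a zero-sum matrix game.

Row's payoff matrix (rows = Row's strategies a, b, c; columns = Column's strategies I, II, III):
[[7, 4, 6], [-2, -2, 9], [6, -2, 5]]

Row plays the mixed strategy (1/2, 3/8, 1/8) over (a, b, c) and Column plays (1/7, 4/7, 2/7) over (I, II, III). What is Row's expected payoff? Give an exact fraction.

Against (1/7, 4/7, 2/7), each row's expected payoff is a: 5; b: 8/7; c: 8/7.
Taking the (1/2, 3/8, 1/8)-weighted average: (1/2)·(5) + (3/8)·(8/7) + (1/8)·(8/7) = 43/14.

43/14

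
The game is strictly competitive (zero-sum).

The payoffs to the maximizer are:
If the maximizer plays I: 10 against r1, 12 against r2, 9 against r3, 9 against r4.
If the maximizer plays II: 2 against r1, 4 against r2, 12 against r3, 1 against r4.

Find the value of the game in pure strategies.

9

Row minima: 9, 1 → the maximizer's maximin is 9.
Column maxima: 10, 12, 12, 9 → the minimizer's minimax is 9.
They coincide at (I, r4), so the value is 9.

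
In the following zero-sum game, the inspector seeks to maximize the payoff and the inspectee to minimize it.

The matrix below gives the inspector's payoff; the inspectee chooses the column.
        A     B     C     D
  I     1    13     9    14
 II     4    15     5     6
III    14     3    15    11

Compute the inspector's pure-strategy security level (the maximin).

4

The worst-case payoff for each row is I: 1, II: 4, III: 3.
The best of these is 4.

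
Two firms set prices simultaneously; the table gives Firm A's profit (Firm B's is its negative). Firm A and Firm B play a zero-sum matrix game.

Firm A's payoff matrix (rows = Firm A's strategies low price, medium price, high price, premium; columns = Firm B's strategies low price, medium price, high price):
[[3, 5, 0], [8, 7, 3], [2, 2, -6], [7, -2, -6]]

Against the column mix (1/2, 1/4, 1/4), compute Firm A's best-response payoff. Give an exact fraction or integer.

low price: (3)·(1/2) + (5)·(1/4) + (0)·(1/4) = 11/4.
medium price: (8)·(1/2) + (7)·(1/4) + (3)·(1/4) = 13/2.
high price: (2)·(1/2) + (2)·(1/4) + (-6)·(1/4) = 0.
premium: (7)·(1/2) + (-2)·(1/4) + (-6)·(1/4) = 3/2.
The best pure response is medium price with expected payoff 13/2.

13/2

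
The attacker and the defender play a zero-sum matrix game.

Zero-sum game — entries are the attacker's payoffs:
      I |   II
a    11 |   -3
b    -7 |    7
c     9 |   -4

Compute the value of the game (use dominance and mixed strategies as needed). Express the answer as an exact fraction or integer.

2

Row c is strictly dominated by row a, so the attacker never plays it.
The remaining 2×2 game on (a, b) × (I, II) has no saddle point. Let the attacker play a with probability p; indifference gives 11p − 7(1−p) = −3p + 7(1−p), so p = 1/2.
Similarly the defender's optimal q on I is 5/14, and the value is 11·(5/14) + (-3)·(9/14) = 2.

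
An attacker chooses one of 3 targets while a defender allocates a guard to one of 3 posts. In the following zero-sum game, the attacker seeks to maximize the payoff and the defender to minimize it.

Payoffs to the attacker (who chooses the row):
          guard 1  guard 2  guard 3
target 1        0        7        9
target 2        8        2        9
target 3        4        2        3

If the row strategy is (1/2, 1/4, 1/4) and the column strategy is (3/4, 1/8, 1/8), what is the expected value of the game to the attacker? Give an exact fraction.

15/4

Against (3/4, 1/8, 1/8), each row's expected payoff is target 1: 2; target 2: 59/8; target 3: 29/8.
Taking the (1/2, 1/4, 1/4)-weighted average: (1/2)·(2) + (1/4)·(59/8) + (1/4)·(29/8) = 15/4.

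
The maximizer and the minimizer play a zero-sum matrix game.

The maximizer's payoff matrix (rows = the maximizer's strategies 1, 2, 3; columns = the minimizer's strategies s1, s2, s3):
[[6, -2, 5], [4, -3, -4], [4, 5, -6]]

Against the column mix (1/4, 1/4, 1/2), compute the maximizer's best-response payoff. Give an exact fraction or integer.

1: (6)·(1/4) + (-2)·(1/4) + (5)·(1/2) = 7/2.
2: (4)·(1/4) + (-3)·(1/4) + (-4)·(1/2) = -7/4.
3: (4)·(1/4) + (5)·(1/4) + (-6)·(1/2) = -3/4.
The best pure response is 1 with expected payoff 7/2.

7/2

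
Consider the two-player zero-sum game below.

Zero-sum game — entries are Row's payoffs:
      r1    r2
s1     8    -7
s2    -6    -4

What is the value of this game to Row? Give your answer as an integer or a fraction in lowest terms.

Row minima are -7 and -6, so Row's maximin is -6; column maxima are 8 and -4, so Column's minimax is -4. These differ, so the equilibrium is in mixed strategies.
Let Row play s1 with probability p. Column is indifferent when 8p − 6(1−p) = −7p − 4(1−p), giving p = 2/17.
Let Column play r1 with probability q. Row is indifferent when 8q − 7(1−q) = −6q − 4(1−q), giving q = 3/17.
The value is 8·(3/17) + (-7)·(14/17) = -74/17.

-74/17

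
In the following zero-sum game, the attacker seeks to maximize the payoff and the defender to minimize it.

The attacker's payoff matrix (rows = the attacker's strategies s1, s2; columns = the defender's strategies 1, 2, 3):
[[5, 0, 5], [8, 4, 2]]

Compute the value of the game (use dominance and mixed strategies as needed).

Column 1 is strictly dominated by 2 for the defender (it gives the attacker more in every row).
The remaining 2×2 game on (s1, s2) × (2, 3) has no saddle point. Let the attacker play s1 with probability p; indifference gives 4(1−p) = 5p + 2(1−p), so p = 2/7.
Similarly the defender's optimal q on 2 is 3/7, and the value is 0·(3/7) + (5)·(4/7) = 20/7.

20/7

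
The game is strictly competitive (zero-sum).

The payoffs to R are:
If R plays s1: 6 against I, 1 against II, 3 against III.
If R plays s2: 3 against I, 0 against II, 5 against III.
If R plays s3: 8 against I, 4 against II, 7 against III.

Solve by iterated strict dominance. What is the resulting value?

4

Row s1 is strictly dominated by row s3 (8>6, 4>1, 7>3); eliminate s1.
Row s2 is strictly dominated by row s3 (8>3, 4>0, 7>5); eliminate s2.
Column I is strictly dominated by II for C (4<8); eliminate I.
Column III is strictly dominated by II for C (4<7); eliminate III.
Only (s3, II) remains, with payoff 4.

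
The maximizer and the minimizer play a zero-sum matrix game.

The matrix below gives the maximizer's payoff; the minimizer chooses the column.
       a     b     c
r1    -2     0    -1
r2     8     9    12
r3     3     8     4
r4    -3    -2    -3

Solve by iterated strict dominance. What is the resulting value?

8

Column b is strictly dominated by a for the minimizer (-2<0, 8<9, 3<8, -3<-2); eliminate b.
Row r3 is strictly dominated by row r2 (8>3, 12>4); eliminate r3.
Row r1 is strictly dominated by row r2 (8>-2, 12>-1); eliminate r1.
Row r4 is strictly dominated by row r2 (8>-3, 12>-3); eliminate r4.
Column c is strictly dominated by a for the minimizer (8<12); eliminate c.
Only (r2, a) remains, with payoff 8.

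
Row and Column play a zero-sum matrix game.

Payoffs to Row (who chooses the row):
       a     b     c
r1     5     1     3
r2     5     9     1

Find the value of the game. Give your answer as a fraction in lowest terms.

13/5

Column a is strictly dominated by c for Column (it gives Row more in every row).
The remaining 2×2 game on (r1, r2) × (b, c) has no saddle point. Let Row play r1 with probability p; indifference gives p + 9(1−p) = 3p + (1−p), so p = 4/5.
Similarly Column's optimal q on b is 1/5, and the value is 1·(1/5) + (3)·(4/5) = 13/5.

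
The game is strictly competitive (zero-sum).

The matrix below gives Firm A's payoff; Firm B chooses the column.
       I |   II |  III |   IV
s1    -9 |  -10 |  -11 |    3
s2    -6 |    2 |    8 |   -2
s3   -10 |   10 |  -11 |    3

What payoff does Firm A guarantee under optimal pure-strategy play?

-6

Row minima: -11, -6, -11 → Firm A's maximin is -6.
Column maxima: -6, 10, 8, 3 → Firm B's minimax is -6.
They coincide at (s2, I), so the value is -6.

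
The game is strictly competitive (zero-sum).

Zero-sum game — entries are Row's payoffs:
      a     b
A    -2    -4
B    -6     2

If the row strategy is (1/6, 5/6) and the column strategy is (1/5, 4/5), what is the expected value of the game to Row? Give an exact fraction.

Against (1/5, 4/5), each row's expected payoff is A: -18/5; B: 2/5.
Taking the (1/6, 5/6)-weighted average: (1/6)·(-18/5) + (5/6)·(2/5) = -4/15.

-4/15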